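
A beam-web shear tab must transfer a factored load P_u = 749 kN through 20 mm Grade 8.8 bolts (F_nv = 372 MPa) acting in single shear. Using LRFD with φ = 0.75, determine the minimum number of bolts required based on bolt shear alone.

A_b = π·20²/4 = 314.2 mm².
Per-bolt design strength φR_n = 0.75 × 372 × 314.2 × 1 / 1000 = 87.65 kN.
n ≥ 749 / 87.65 = 8.545 → use 9 bolts.

9 bolts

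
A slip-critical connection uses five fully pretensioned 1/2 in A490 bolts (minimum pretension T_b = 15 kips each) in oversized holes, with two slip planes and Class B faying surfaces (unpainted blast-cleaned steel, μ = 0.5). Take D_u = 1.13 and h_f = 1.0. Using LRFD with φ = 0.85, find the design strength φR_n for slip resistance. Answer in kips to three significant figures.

72 kips

R_n = μ · D_u · h_f · T_b · n_s · n_b = 0.5 × 1.13 × 1.0 × 15 × 2 × 5 = 84.75 kips.
Design strength φR_n = 0.85 × 84.75 = 72 kips.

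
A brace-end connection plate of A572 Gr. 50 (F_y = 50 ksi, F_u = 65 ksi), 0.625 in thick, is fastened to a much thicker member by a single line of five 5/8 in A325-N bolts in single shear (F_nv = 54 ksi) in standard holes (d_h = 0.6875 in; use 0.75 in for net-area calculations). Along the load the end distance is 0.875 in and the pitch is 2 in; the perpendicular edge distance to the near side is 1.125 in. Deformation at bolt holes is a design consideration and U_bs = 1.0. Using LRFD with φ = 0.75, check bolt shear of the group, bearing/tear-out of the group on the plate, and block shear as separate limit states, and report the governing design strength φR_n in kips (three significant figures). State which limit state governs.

Bolt shear: A_b = π·0.625²/4 = 0.3068 in²; R_n = 54 × 0.3068 × 5 × 1 = 82.83 kips → 0.75 × 82.83 = 62.1 kips.
Bearing: edge l_c = 0.5312, r_n = 25.9 kips; interior l_c = 1.312, r_n = 60.94 kips; R_n = 25.9 + 4·60.94 = 269.6 kips → 202 kips.
Block shear: A_gv = 5.547, A_nv = 3.438, A_nt = 0.4688 in²; R_n = min(0.6F_uA_nv, 0.6F_yA_gv) + U_bs·F_u·A_nt = 164.5 kips → 123 kips.
Bolt shear governs: 62.1 kips.

62.1 kips (bolt shear governs)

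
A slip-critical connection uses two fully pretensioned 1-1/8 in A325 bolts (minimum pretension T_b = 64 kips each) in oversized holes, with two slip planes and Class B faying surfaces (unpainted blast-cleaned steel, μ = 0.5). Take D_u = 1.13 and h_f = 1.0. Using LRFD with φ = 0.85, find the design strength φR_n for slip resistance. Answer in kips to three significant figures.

R_n = μ · D_u · h_f · T_b · n_s · n_b = 0.5 × 1.13 × 1.0 × 64 × 2 × 2 = 144.6 kips.
Design strength φR_n = 0.85 × 144.6 = 123 kips.

123 kips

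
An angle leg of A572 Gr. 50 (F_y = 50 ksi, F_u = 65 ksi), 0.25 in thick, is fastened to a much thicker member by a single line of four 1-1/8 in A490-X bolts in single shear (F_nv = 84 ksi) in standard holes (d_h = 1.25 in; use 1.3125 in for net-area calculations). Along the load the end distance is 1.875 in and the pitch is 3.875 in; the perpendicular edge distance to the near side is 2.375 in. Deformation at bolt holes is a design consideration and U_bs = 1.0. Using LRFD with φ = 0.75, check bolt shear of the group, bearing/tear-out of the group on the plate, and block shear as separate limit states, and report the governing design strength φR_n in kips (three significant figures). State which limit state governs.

Bolt shear: A_b = π·1.125²/4 = 0.994 in²; R_n = 84 × 0.994 × 4 × 1 = 334 kips → 0.75 × 334 = 250 kips.
Bearing: edge l_c = 1.25, r_n = 24.38 kips; interior l_c = 2.625, r_n = 43.87 kips; R_n = 24.38 + 3·43.87 = 156 kips → 117 kips.
Block shear: A_gv = 3.375, A_nv = 2.227, A_nt = 0.4297 in²; R_n = min(0.6F_uA_nv, 0.6F_yA_gv) + U_bs·F_u·A_nt = 114.8 kips → 86.1 kips.
Block shear governs: 86.1 kips.

86.1 kips (block shear governs)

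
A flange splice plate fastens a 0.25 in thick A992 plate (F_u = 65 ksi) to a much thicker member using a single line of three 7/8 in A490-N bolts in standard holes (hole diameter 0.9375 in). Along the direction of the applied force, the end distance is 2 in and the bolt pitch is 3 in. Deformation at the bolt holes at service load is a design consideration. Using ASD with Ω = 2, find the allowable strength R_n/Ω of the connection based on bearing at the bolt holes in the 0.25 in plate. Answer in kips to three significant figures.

Per bolt r_n = 1.2 l_c t F_u ≤ 2.4 d t F_u; upper limit = 2.4 × 0.875 × 0.25 × 65 = 34.12 kips.
Edge bolt: l_c = 2 − 0.9375/2 = 1.531 in → 1.2 × 1.531 × 0.25 × 65 = 29.86 → r_n = 29.86 kips.
Interior bolts: l_c = 3 − 0.9375 = 2.062 in → 1.2 × 2.062 × 0.25 × 65 = 40.22 → r_n = 34.12 kips.
R_n = 1 × 29.86 + 2 × 34.12 = 98.11 kips.
Allowable strength R_n/Ω = 98.11 / 2 = 49.1 kips.

49.1 kips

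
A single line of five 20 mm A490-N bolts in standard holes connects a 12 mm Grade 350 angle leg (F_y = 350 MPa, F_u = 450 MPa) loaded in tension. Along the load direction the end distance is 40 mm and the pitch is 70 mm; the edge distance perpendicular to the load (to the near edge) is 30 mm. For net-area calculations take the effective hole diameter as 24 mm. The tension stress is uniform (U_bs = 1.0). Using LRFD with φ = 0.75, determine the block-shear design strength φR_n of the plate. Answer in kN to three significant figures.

Shear plane L_v = 40 + 4·70 = 320 mm; A_gv = 320 × 12 = 3840 mm².
A_nv = (320 − 4.5·24) × 12 = 2544 mm².
A_nt = (30 − 0.5·24) × 12 = 216 mm².
0.6 F_u A_nv = 686.9 kN; 0.6 F_y A_gv = 806.4 kN → shear rupture governs the shear term.
R_n = 686.9 + 1.0 × 450 × 216 / 1000 = 784.1 kN.
Design strength φR_n = 0.75 × 784.1 = 588 kN.

588 kN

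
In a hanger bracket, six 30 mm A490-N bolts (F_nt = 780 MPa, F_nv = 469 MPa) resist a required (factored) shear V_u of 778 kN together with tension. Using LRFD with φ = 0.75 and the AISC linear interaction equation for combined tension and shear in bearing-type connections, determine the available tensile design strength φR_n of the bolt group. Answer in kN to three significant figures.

A_b = π·30²/4 = 706.9 mm²; f_rv = 778 × 1000 / (6 × 706.9) = 183.4 MPa.
F'_nt = 1.3 F_nt − (F_nt / φF_nv) f_rv = 1.3·780 − (780/(0.75·469))·183.4 = 607.2 MPa, capped at F_nt → F'_nt = 607.2 MPa.
R_n = F'_nt · A_b · n = 607.2 × 706.9 × 6 / 1000 = 2575 kN.
Design strength φR_n = 0.75 × 2575 = 1930 kN.

1930 kN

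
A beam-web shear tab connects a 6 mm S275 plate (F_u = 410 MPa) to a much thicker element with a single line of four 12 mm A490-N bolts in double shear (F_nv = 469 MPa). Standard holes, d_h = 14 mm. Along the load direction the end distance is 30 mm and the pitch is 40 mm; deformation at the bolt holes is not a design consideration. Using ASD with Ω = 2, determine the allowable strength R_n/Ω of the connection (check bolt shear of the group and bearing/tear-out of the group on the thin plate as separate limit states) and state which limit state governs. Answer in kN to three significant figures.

Bolt shear: A_b = π·12²/4 = 113.1 mm²; R_n = 469 × 113.1 × 4 × 2 / 1000 = 424.3 kN → 424.3 / 2 = 212 kN.
Bearing (1.5 l_c t F_u ≤ 3.0 d t F_u): upper limit = 3.0·12·6·410 / 1000 = 88.56 kN.
  Edge l_c = 30 − 14/2 = 23 → r_n = 84.87 kN; interior l_c = 40 − 14 = 26 → r_n = 88.56 kN.
  R_n,bearing = 1·84.87 + 3·88.56 = 350.6 kN → 350.6 / 2 = 175 kN.
Bearing governs: 175 kN.

175 kN (bearing governs)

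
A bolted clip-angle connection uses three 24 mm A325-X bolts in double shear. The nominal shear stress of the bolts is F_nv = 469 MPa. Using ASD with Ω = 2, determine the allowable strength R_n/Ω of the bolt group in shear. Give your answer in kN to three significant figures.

637 kN

A_b = π × 24² / 4 = 452.4 mm².
R_n = F_nv · A_b · n · n_s = 469 × 452.4 × 3 × 2 / 1000 = 1273 kN.
Allowable strength R_n/Ω = 1273 / 2 = 637 kN.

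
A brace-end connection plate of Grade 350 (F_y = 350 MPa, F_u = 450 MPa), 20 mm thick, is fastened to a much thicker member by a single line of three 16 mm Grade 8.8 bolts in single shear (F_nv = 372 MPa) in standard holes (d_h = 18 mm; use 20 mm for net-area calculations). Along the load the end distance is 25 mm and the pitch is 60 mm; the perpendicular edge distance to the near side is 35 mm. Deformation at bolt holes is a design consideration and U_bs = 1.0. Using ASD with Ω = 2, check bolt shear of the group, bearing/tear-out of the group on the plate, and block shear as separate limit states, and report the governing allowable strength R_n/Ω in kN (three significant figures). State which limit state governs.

112 kN (bolt shear governs)

Bolt shear: A_b = π·16²/4 = 201.1 mm²; R_n = 372 × 201.1 × 3 × 1 / 1000 = 224.4 kN → 224.4 / 2 = 112 kN.
Bearing: edge l_c = 16, r_n = 172.8 kN; interior l_c = 42, r_n = 345.6 kN; R_n = 172.8 + 2·345.6 = 864 kN → 432 kN.
Block shear: A_gv = 2900, A_nv = 1900, A_nt = 500 mm²; R_n = min(0.6F_uA_nv, 0.6F_yA_gv) + U_bs·F_u·A_nt = 738 kN → 369 kN.
Bolt shear governs: 112 kN.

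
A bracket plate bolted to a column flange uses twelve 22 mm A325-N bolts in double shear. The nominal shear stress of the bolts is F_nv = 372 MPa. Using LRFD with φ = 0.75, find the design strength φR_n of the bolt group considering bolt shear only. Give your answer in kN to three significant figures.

2550 kN

A_b = π × 22² / 4 = 380.1 mm².
R_n = F_nv · A_b · n · n_s = 372 × 380.1 × 12 × 2 / 1000 = 3394 kN.
Design strength φR_n = 0.75 × 3394 = 2550 kN.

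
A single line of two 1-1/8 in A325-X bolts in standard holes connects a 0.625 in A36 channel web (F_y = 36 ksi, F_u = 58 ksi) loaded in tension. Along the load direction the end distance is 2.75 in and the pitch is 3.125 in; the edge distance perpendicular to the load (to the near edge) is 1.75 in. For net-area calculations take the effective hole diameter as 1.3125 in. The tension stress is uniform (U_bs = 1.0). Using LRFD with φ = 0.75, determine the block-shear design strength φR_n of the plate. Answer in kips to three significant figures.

Shear plane L_v = 2.75 + 1·3.125 = 5.875 in; A_gv = 5.875 × 0.625 = 3.672 in².
A_nv = (5.875 − 1.5·1.3125) × 0.625 = 2.441 in².
A_nt = (1.75 − 0.5·1.3125) × 0.625 = 0.6836 in².
0.6 F_u A_nv = 84.96 kips; 0.6 F_y A_gv = 79.31 kips → shear yielding governs the shear term.
R_n = 79.31 + 1.0 × 58 × 0.6836 = 119 kips.
Design strength φR_n = 0.75 × 119 = 89.2 kips.

89.2 kips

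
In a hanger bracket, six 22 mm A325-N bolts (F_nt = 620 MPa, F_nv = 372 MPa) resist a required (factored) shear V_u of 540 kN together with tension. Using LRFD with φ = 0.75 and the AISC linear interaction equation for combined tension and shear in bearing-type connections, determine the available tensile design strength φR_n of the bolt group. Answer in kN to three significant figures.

A_b = π·22²/4 = 380.1 mm²; f_rv = 540 × 1000 / (6 × 380.1) = 236.8 MPa.
F'_nt = 1.3 F_nt − (F_nt / φF_nv) f_rv = 1.3·620 − (620/(0.75·372))·236.8 = 279.9 MPa, capped at F_nt → F'_nt = 279.9 MPa.
R_n = F'_nt · A_b · n = 279.9 × 380.1 × 6 / 1000 = 638.3 kN.
Design strength φR_n = 0.75 × 638.3 = 479 kN.

479 kN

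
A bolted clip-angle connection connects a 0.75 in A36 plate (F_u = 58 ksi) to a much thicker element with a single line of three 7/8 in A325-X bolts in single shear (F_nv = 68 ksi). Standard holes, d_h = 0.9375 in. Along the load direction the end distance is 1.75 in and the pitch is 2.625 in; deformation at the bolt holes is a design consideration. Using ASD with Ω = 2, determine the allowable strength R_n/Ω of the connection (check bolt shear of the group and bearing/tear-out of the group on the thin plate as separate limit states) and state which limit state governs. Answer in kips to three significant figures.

Bolt shear: A_b = π·0.875²/4 = 0.6013 in²; R_n = 68 × 0.6013 × 3 × 1 = 122.7 kips → 122.7 / 2 = 61.3 kips.
Bearing (1.2 l_c t F_u ≤ 2.4 d t F_u): upper limit = 2.4·0.875·0.75·58 = 91.35 kips.
  Edge l_c = 1.75 − 0.9375/2 = 1.281 → r_n = 66.88 kips; interior l_c = 2.625 − 0.9375 = 1.688 → r_n = 88.09 kips.
  R_n,bearing = 1·66.88 + 2·88.09 = 243.1 kips → 243.1 / 2 = 122 kips.
Bolt shear governs: 61.3 kips.

61.3 kips (bolt shear governs)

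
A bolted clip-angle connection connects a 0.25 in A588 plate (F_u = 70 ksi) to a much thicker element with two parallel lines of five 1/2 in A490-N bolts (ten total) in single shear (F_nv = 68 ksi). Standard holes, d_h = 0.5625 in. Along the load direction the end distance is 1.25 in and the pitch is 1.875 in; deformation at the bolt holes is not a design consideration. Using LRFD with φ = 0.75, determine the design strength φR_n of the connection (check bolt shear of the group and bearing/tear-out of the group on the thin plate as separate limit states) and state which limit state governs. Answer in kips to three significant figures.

100 kips (bolt shear governs)

Bolt shear: A_b = π·0.5²/4 = 0.1963 in²; R_n = 68 × 0.1963 × 10 × 1 = 133.5 kips → 0.75 × 133.5 = 100 kips.
Bearing (1.5 l_c t F_u ≤ 3.0 d t F_u): upper limit = 3.0·0.5·0.25·70 = 26.25 kips.
  Edge l_c = 1.25 − 0.5625/2 = 0.9688 → r_n = 25.43 kips; interior l_c = 1.875 − 0.5625 = 1.312 → r_n = 26.25 kips.
  R_n,bearing = 2·25.43 + 8·26.25 = 260.9 kips → 0.75 × 260.9 = 196 kips.
Bolt shear governs: 100 kips.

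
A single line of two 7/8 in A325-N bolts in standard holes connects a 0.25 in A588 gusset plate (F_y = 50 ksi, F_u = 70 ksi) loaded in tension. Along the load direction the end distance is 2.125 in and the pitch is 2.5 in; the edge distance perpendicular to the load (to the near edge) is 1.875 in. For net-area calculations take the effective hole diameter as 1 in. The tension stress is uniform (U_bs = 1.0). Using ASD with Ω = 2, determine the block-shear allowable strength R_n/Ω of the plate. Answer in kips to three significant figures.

28.4 kips

Shear plane L_v = 2.125 + 1·2.5 = 4.625 in; A_gv = 4.625 × 0.25 = 1.156 in².
A_nv = (4.625 − 1.5·1) × 0.25 = 0.7812 in².
A_nt = (1.875 − 0.5·1) × 0.25 = 0.3438 in².
0.6 F_u A_nv = 32.81 kips; 0.6 F_y A_gv = 34.69 kips → shear rupture governs the shear term.
R_n = 32.81 + 1.0 × 70 × 0.3438 = 56.88 kips.
Allowable strength R_n/Ω = 56.88 / 2 = 28.4 kips.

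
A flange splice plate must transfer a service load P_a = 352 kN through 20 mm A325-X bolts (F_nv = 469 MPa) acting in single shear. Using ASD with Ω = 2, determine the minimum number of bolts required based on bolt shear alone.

5 bolts

A_b = π·20²/4 = 314.2 mm².
Per-bolt allowable strength R_n/Ω = 469 × 314.2 × 1 / 1000 / 2 = 73.67 kN.
n ≥ 352 / 73.67 = 4.778 → use 5 bolts.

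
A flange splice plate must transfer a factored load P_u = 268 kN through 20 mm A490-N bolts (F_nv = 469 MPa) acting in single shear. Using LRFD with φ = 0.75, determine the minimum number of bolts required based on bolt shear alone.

A_b = π·20²/4 = 314.2 mm².
Per-bolt design strength φR_n = 0.75 × 469 × 314.2 × 1 / 1000 = 110.5 kN.
n ≥ 268 / 110.5 = 2.425 → use 3 bolts.

3 bolts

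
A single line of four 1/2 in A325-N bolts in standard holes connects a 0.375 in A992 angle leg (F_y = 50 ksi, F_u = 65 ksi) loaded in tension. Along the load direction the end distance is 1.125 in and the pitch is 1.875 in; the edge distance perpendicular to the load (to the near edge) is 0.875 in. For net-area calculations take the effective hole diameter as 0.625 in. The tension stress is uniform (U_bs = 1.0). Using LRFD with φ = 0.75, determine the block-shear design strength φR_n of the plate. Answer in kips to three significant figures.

60.3 kips

Shear plane L_v = 1.125 + 3·1.875 = 6.75 in; A_gv = 6.75 × 0.375 = 2.531 in².
A_nv = (6.75 − 3.5·0.625) × 0.375 = 1.711 in².
A_nt = (0.875 − 0.5·0.625) × 0.375 = 0.2109 in².
0.6 F_u A_nv = 66.73 kips; 0.6 F_y A_gv = 75.94 kips → shear rupture governs the shear term.
R_n = 66.73 + 1.0 × 65 × 0.2109 = 80.44 kips.
Design strength φR_n = 0.75 × 80.44 = 60.3 kips.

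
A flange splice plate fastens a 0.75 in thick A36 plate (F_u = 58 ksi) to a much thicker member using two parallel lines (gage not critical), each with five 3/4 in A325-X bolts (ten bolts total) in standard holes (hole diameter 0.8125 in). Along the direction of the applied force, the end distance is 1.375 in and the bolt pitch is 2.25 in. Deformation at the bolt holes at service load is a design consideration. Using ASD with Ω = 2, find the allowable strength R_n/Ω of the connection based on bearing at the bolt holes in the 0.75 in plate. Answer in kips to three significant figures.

Per bolt r_n = 1.2 l_c t F_u ≤ 2.4 d t F_u; upper limit = 2.4 × 0.75 × 0.75 × 58 = 78.3 kips.
Edge bolt: l_c = 1.375 − 0.8125/2 = 0.9688 in → 1.2 × 0.9688 × 0.75 × 58 = 50.57 → r_n = 50.57 kips.
Interior bolts: l_c = 2.25 − 0.8125 = 1.438 in → 1.2 × 1.438 × 0.75 × 58 = 75.04 → r_n = 75.04 kips.
R_n = 2 × 50.57 + 8 × 75.04 = 701.4 kips.
Allowable strength R_n/Ω = 701.4 / 2 = 351 kips.

351 kips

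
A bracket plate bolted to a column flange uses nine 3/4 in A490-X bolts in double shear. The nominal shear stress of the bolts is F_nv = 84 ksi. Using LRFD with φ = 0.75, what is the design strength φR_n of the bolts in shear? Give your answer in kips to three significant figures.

501 kips

A_b = π × 0.75² / 4 = 0.4418 in².
R_n = F_nv · A_b · n · n_s = 84 × 0.4418 × 9 × 2 = 668 kips.
Design strength φR_n = 0.75 × 668 = 501 kips.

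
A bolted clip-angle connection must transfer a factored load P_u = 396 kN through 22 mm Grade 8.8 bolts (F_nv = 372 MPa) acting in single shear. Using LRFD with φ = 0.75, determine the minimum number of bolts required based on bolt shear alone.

4 bolts

A_b = π·22²/4 = 380.1 mm².
Per-bolt design strength φR_n = 0.75 × 372 × 380.1 × 1 / 1000 = 106.1 kN.
n ≥ 396 / 106.1 = 3.734 → use 4 bolts.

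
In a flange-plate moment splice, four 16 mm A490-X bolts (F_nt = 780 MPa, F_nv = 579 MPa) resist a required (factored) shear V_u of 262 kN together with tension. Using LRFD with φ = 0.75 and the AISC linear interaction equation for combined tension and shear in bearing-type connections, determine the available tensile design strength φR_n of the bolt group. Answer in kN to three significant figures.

259 kN

A_b = π·16²/4 = 201.1 mm²; f_rv = 262 × 1000 / (4 × 201.1) = 325.8 MPa.
F'_nt = 1.3 F_nt − (F_nt / φF_nv) f_rv = 1.3·780 − (780/(0.75·579))·325.8 = 428.9 MPa, capped at F_nt → F'_nt = 428.9 MPa.
R_n = F'_nt · A_b · n = 428.9 × 201.1 × 4 / 1000 = 344.9 kN.
Design strength φR_n = 0.75 × 344.9 = 259 kN.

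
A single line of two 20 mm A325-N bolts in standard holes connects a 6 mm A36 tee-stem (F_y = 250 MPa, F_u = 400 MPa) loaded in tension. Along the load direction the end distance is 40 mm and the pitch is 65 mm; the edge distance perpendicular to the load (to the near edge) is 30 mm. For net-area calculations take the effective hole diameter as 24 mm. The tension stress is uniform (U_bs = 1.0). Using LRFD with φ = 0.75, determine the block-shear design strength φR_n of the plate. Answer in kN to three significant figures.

103 kN

Shear plane L_v = 40 + 1·65 = 105 mm; A_gv = 105 × 6 = 630 mm².
A_nv = (105 − 1.5·24) × 6 = 414 mm².
A_nt = (30 − 0.5·24) × 6 = 108 mm².
0.6 F_u A_nv = 99.36 kN; 0.6 F_y A_gv = 94.5 kN → shear yielding governs the shear term.
R_n = 94.5 + 1.0 × 400 × 108 / 1000 = 137.7 kN.
Design strength φR_n = 0.75 × 137.7 = 103 kN.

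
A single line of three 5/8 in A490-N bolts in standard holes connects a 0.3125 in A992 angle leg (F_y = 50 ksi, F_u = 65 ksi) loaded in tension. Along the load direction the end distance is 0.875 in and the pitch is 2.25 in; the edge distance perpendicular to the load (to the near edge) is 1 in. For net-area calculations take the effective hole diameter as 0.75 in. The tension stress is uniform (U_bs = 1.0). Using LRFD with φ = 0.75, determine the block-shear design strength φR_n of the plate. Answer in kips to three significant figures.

41.5 kips

Shear plane L_v = 0.875 + 2·2.25 = 5.375 in; A_gv = 5.375 × 0.3125 = 1.68 in².
A_nv = (5.375 − 2.5·0.75) × 0.3125 = 1.094 in².
A_nt = (1 − 0.5·0.75) × 0.3125 = 0.1953 in².
0.6 F_u A_nv = 42.66 kips; 0.6 F_y A_gv = 50.39 kips → shear rupture governs the shear term.
R_n = 42.66 + 1.0 × 65 × 0.1953 = 55.35 kips.
Design strength φR_n = 0.75 × 55.35 = 41.5 kips.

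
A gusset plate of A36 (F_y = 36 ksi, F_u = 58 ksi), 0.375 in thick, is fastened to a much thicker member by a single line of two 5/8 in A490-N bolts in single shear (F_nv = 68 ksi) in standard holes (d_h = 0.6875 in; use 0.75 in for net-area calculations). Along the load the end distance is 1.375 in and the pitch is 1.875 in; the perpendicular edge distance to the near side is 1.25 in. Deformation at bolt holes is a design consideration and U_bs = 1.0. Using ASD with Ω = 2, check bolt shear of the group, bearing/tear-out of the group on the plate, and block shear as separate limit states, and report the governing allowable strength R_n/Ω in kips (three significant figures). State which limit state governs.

20.9 kips (bolt shear governs)

Bolt shear: A_b = π·0.625²/4 = 0.3068 in²; R_n = 68 × 0.3068 × 2 × 1 = 41.72 kips → 41.72 / 2 = 20.9 kips.
Bearing: edge l_c = 1.031, r_n = 26.92 kips; interior l_c = 1.188, r_n = 30.99 kips; R_n = 26.92 + 1·30.99 = 57.91 kips → 29 kips.
Block shear: A_gv = 1.219, A_nv = 0.7969, A_nt = 0.3281 in²; R_n = min(0.6F_uA_nv, 0.6F_yA_gv) + U_bs·F_u·A_nt = 45.36 kips → 22.7 kips.
Bolt shear governs: 20.9 kips.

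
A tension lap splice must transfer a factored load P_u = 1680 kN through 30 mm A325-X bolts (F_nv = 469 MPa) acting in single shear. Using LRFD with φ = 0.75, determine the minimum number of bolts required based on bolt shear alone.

7 bolts

A_b = π·30²/4 = 706.9 mm².
Per-bolt design strength φR_n = 0.75 × 469 × 706.9 × 1 / 1000 = 248.6 kN.
n ≥ 1680 / 248.6 = 6.757 → use 7 bolts.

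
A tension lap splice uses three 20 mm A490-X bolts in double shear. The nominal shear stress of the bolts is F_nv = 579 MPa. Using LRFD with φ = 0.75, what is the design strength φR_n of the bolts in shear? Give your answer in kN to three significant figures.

819 kN

A_b = π × 20² / 4 = 314.2 mm².
R_n = F_nv · A_b · n · n_s = 579 × 314.2 × 3 × 2 / 1000 = 1091 kN.
Design strength φR_n = 0.75 × 1091 = 819 kN.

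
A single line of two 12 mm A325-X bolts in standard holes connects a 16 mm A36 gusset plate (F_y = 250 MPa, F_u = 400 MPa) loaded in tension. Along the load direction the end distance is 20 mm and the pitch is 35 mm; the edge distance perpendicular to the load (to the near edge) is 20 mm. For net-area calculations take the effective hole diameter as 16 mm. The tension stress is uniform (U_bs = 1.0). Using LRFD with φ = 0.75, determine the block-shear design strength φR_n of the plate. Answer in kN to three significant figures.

147 kN

Shear plane L_v = 20 + 1·35 = 55 mm; A_gv = 55 × 16 = 880 mm².
A_nv = (55 − 1.5·16) × 16 = 496 mm².
A_nt = (20 − 0.5·16) × 16 = 192 mm².
0.6 F_u A_nv = 119 kN; 0.6 F_y A_gv = 132 kN → shear rupture governs the shear term.
R_n = 119 + 1.0 × 400 × 192 / 1000 = 195.8 kN.
Design strength φR_n = 0.75 × 195.8 = 147 kN.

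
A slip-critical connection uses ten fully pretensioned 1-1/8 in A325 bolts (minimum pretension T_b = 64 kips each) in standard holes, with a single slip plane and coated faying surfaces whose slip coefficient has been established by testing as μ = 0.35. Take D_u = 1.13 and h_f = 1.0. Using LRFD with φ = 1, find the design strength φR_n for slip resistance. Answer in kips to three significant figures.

R_n = μ · D_u · h_f · T_b · n_s · n_b = 0.35 × 1.13 × 1.0 × 64 × 1 × 10 = 253.1 kips.
Design strength φR_n = 1 × 253.1 = 253 kips.

253 kips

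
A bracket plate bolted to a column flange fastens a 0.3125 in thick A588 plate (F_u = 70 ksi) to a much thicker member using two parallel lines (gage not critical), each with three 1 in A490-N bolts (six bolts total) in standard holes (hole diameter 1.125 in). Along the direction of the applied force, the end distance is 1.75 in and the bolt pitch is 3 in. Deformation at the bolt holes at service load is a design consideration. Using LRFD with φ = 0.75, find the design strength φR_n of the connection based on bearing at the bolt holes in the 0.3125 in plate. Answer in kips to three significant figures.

194 kips

Per bolt r_n = 1.2 l_c t F_u ≤ 2.4 d t F_u; upper limit = 2.4 × 1 × 0.3125 × 70 = 52.5 kips.
Edge bolt: l_c = 1.75 − 1.125/2 = 1.188 in → 1.2 × 1.188 × 0.3125 × 70 = 31.17 → r_n = 31.17 kips.
Interior bolts: l_c = 3 − 1.125 = 1.875 in → 1.2 × 1.875 × 0.3125 × 70 = 49.22 → r_n = 49.22 kips.
R_n = 2 × 31.17 + 4 × 49.22 = 259.2 kips.
Design strength φR_n = 0.75 × 259.2 = 194 kips.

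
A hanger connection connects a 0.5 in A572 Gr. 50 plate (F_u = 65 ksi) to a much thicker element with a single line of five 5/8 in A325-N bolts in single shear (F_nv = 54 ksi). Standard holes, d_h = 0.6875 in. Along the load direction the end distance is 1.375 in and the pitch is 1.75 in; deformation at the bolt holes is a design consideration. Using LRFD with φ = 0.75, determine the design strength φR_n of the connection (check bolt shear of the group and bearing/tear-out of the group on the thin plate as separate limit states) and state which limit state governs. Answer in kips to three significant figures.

62.1 kips (bolt shear governs)

Bolt shear: A_b = π·0.625²/4 = 0.3068 in²; R_n = 54 × 0.3068 × 5 × 1 = 82.83 kips → 0.75 × 82.83 = 62.1 kips.
Bearing (1.2 l_c t F_u ≤ 2.4 d t F_u): upper limit = 2.4·0.625·0.5·65 = 48.75 kips.
  Edge l_c = 1.375 − 0.6875/2 = 1.031 → r_n = 40.22 kips; interior l_c = 1.75 − 0.6875 = 1.062 → r_n = 41.44 kips.
  R_n,bearing = 1·40.22 + 4·41.44 = 206 kips → 0.75 × 206 = 154 kips.
Bolt shear governs: 62.1 kips.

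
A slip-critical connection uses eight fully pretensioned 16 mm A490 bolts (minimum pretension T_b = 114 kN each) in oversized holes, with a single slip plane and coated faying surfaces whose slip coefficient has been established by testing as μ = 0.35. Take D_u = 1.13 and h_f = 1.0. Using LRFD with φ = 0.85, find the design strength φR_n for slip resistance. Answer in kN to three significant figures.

R_n = μ · D_u · h_f · T_b · n_s · n_b = 0.35 × 1.13 × 1.0 × 114 × 1 × 8 = 360.7 kN.
Design strength φR_n = 0.85 × 360.7 = 307 kN.

307 kN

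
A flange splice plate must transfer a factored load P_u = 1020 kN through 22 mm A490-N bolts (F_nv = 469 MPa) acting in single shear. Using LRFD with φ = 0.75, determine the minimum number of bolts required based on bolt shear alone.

8 bolts

A_b = π·22²/4 = 380.1 mm².
Per-bolt design strength φR_n = 0.75 × 469 × 380.1 × 1 / 1000 = 133.7 kN.
n ≥ 1020 / 133.7 = 7.628 → use 8 bolts.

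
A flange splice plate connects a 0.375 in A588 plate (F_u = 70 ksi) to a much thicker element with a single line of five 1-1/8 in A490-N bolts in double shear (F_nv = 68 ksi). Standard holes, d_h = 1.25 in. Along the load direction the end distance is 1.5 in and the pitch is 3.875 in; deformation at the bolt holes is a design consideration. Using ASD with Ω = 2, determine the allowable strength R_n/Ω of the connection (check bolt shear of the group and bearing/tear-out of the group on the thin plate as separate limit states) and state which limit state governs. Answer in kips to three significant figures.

156 kips (bearing governs)

Bolt shear: A_b = π·1.125²/4 = 0.994 in²; R_n = 68 × 0.994 × 5 × 2 = 675.9 kips → 675.9 / 2 = 338 kips.
Bearing (1.2 l_c t F_u ≤ 2.4 d t F_u): upper limit = 2.4·1.125·0.375·70 = 70.88 kips.
  Edge l_c = 1.5 − 1.25/2 = 0.875 → r_n = 27.56 kips; interior l_c = 3.875 − 1.25 = 2.625 → r_n = 70.88 kips.
  R_n,bearing = 1·27.56 + 4·70.88 = 311.1 kips → 311.1 / 2 = 156 kips.
Bearing governs: 156 kips.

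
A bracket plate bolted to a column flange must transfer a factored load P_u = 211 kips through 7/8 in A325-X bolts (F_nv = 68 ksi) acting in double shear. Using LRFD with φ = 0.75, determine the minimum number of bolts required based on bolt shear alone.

A_b = π·0.875²/4 = 0.6013 in².
Per-bolt design strength φR_n = 0.75 × 68 × 0.6013 × 2 = 61.33 kips.
n ≥ 211 / 61.33 = 3.44 → use 4 bolts.

4 bolts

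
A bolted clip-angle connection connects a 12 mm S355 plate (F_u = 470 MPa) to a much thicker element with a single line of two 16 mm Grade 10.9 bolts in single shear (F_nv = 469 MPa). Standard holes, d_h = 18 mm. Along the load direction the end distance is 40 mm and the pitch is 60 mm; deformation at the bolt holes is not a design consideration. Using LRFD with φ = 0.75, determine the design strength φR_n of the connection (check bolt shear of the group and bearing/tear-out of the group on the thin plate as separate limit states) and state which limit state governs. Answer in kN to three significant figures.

141 kN (bolt shear governs)

Bolt shear: A_b = π·16²/4 = 201.1 mm²; R_n = 469 × 201.1 × 2 × 1 / 1000 = 188.6 kN → 0.75 × 188.6 = 141 kN.
Bearing (1.5 l_c t F_u ≤ 3.0 d t F_u): upper limit = 3.0·16·12·470 / 1000 = 270.7 kN.
  Edge l_c = 40 − 18/2 = 31 → r_n = 262.3 kN; interior l_c = 60 − 18 = 42 → r_n = 270.7 kN.
  R_n,bearing = 1·262.3 + 1·270.7 = 533 kN → 0.75 × 533 = 400 kN.
Bolt shear governs: 141 kN.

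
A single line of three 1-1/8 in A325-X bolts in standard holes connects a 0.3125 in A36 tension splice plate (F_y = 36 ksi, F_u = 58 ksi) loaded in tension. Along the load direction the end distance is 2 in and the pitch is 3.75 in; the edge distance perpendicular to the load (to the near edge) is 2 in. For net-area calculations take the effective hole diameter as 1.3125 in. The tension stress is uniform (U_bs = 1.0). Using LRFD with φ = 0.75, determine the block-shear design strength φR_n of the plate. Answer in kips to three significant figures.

66.4 kips

Shear plane L_v = 2 + 2·3.75 = 9.5 in; A_gv = 9.5 × 0.3125 = 2.969 in².
A_nv = (9.5 − 2.5·1.3125) × 0.3125 = 1.943 in².
A_nt = (2 − 0.5·1.3125) × 0.3125 = 0.4199 in².
0.6 F_u A_nv = 67.63 kips; 0.6 F_y A_gv = 64.12 kips → shear yielding governs the shear term.
R_n = 64.12 + 1.0 × 58 × 0.4199 = 88.48 kips.
Design strength φR_n = 0.75 × 88.48 = 66.4 kips.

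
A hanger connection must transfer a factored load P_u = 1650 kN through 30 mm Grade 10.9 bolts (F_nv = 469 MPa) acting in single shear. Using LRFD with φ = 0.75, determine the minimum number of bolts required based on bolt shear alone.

A_b = π·30²/4 = 706.9 mm².
Per-bolt design strength φR_n = 0.75 × 469 × 706.9 × 1 / 1000 = 248.6 kN.
n ≥ 1650 / 248.6 = 6.636 → use 7 bolts.

7 bolts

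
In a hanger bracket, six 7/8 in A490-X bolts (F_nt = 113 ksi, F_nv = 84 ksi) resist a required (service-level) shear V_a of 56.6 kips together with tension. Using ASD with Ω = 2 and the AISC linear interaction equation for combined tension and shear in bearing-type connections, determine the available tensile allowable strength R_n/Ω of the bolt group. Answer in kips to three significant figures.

A_b = π·0.875²/4 = 0.6013 in²; f_rv = 56.6 / (6 × 0.6013) = 15.69 ksi.
F'_nt = 1.3 F_nt − (Ω F_nt / F_nv) f_rv = 1.3·113 − (2·113/84)·15.69 = 104.7 ksi, capped at F_nt → F'_nt = 104.7 ksi.
R_n = F'_nt · A_b · n = 104.7 × 0.6013 × 6 = 377.7 kips.
Allowable strength R_n/Ω = 377.7 / 2 = 189 kips.

189 kips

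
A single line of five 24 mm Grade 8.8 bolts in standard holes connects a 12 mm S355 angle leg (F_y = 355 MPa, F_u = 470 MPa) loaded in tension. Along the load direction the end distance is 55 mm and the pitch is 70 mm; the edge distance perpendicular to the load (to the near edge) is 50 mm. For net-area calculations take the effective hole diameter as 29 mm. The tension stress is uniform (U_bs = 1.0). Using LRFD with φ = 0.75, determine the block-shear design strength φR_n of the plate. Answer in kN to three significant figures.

Shear plane L_v = 55 + 4·70 = 335 mm; A_gv = 335 × 12 = 4020 mm².
A_nv = (335 − 4.5·29) × 12 = 2454 mm².
A_nt = (50 − 0.5·29) × 12 = 426 mm².
0.6 F_u A_nv = 692 kN; 0.6 F_y A_gv = 856.3 kN → shear rupture governs the shear term.
R_n = 692 + 1.0 × 470 × 426 / 1000 = 892.2 kN.
Design strength φR_n = 0.75 × 892.2 = 669 kN.

669 kN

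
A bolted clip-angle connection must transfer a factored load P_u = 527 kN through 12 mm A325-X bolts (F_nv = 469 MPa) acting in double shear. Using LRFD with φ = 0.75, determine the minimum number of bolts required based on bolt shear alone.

A_b = π·12²/4 = 113.1 mm².
Per-bolt design strength φR_n = 0.75 × 469 × 113.1 × 2 / 1000 = 79.56 kN.
n ≥ 527 / 79.56 = 6.624 → use 7 bolts.

7 bolts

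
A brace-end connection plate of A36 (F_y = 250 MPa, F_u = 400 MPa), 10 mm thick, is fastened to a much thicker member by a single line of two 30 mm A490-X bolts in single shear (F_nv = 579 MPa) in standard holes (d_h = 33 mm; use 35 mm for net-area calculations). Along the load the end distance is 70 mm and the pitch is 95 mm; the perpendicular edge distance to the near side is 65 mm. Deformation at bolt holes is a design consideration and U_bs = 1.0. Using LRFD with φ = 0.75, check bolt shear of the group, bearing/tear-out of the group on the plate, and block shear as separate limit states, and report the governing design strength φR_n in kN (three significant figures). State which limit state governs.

328 kN (block shear governs)

Bolt shear: A_b = π·30²/4 = 706.9 mm²; R_n = 579 × 706.9 × 2 × 1 / 1000 = 818.5 kN → 0.75 × 818.5 = 614 kN.
Bearing: edge l_c = 53.5, r_n = 256.8 kN; interior l_c = 62, r_n = 288 kN; R_n = 256.8 + 1·288 = 544.8 kN → 409 kN.
Block shear: A_gv = 1650, A_nv = 1125, A_nt = 475 mm²; R_n = min(0.6F_uA_nv, 0.6F_yA_gv) + U_bs·F_u·A_nt = 437.5 kN → 328 kN.
Block shear governs: 328 kN.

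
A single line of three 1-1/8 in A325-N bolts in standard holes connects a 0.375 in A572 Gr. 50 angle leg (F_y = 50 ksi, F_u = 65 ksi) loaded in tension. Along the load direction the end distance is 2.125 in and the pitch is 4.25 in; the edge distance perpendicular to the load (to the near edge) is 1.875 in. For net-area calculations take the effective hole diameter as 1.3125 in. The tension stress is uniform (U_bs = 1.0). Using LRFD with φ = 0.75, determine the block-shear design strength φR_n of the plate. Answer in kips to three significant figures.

103 kips

Shear plane L_v = 2.125 + 2·4.25 = 10.62 in; A_gv = 10.62 × 0.375 = 3.984 in².
A_nv = (10.62 − 2.5·1.3125) × 0.375 = 2.754 in².
A_nt = (1.875 − 0.5·1.3125) × 0.375 = 0.457 in².
0.6 F_u A_nv = 107.4 kips; 0.6 F_y A_gv = 119.5 kips → shear rupture governs the shear term.
R_n = 107.4 + 1.0 × 65 × 0.457 = 137.1 kips.
Design strength φR_n = 0.75 × 137.1 = 103 kips.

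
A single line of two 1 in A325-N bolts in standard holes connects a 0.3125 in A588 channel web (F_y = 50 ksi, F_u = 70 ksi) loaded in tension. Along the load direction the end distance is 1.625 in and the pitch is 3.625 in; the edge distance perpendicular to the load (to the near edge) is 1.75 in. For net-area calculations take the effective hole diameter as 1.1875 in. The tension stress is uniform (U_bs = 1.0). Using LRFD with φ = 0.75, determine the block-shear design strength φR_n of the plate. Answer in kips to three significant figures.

53.1 kips

Shear plane L_v = 1.625 + 1·3.625 = 5.25 in; A_gv = 5.25 × 0.3125 = 1.641 in².
A_nv = (5.25 − 1.5·1.1875) × 0.3125 = 1.084 in².
A_nt = (1.75 − 0.5·1.1875) × 0.3125 = 0.3613 in².
0.6 F_u A_nv = 45.53 kips; 0.6 F_y A_gv = 49.22 kips → shear rupture governs the shear term.
R_n = 45.53 + 1.0 × 70 × 0.3613 = 70.82 kips.
Design strength φR_n = 0.75 × 70.82 = 53.1 kips.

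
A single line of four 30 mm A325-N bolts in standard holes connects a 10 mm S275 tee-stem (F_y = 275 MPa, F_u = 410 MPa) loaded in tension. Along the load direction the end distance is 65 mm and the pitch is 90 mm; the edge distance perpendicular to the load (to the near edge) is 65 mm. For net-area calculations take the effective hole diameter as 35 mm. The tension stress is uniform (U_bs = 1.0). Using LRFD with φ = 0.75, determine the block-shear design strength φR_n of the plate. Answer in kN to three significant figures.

Shear plane L_v = 65 + 3·90 = 335 mm; A_gv = 335 × 10 = 3350 mm².
A_nv = (335 − 3.5·35) × 10 = 2125 mm².
A_nt = (65 − 0.5·35) × 10 = 475 mm².
0.6 F_u A_nv = 522.8 kN; 0.6 F_y A_gv = 552.8 kN → shear rupture governs the shear term.
R_n = 522.8 + 1.0 × 410 × 475 / 1000 = 717.5 kN.
Design strength φR_n = 0.75 × 717.5 = 538 kN.

538 kN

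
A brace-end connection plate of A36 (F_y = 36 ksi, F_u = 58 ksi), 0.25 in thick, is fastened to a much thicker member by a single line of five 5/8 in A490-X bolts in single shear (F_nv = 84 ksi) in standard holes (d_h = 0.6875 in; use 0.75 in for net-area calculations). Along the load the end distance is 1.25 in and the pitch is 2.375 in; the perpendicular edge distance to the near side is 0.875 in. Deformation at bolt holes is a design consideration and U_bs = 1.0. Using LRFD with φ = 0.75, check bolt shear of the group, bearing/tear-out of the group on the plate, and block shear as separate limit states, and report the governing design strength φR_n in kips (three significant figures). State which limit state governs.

Bolt shear: A_b = π·0.625²/4 = 0.3068 in²; R_n = 84 × 0.3068 × 5 × 1 = 128.9 kips → 0.75 × 128.9 = 96.6 kips.
Bearing: edge l_c = 0.9062, r_n = 15.77 kips; interior l_c = 1.688, r_n = 21.75 kips; R_n = 15.77 + 4·21.75 = 102.8 kips → 77.1 kips.
Block shear: A_gv = 2.688, A_nv = 1.844, A_nt = 0.125 in²; R_n = min(0.6F_uA_nv, 0.6F_yA_gv) + U_bs·F_u·A_nt = 65.3 kips → 49 kips.
Block shear governs: 49 kips.

49 kips (block shear governs)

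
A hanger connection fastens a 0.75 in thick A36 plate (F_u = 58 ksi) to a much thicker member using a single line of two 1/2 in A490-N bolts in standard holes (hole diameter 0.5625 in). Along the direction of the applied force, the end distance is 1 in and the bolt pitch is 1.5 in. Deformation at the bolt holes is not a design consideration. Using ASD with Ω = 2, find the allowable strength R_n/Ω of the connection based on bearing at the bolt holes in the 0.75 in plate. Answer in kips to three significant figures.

Per bolt r_n = 1.5 l_c t F_u ≤ 3.0 d t F_u; upper limit = 3.0 × 0.5 × 0.75 × 58 = 65.25 kips.
Edge bolt: l_c = 1 − 0.5625/2 = 0.7188 in → 1.5 × 0.7188 × 0.75 × 58 = 46.9 → r_n = 46.9 kips.
Interior bolts: l_c = 1.5 − 0.5625 = 0.9375 in → 1.5 × 0.9375 × 0.75 × 58 = 61.17 → r_n = 61.17 kips.
R_n = 1 × 46.9 + 1 × 61.17 = 108.1 kips.
Allowable strength R_n/Ω = 108.1 / 2 = 54 kips.

54 kips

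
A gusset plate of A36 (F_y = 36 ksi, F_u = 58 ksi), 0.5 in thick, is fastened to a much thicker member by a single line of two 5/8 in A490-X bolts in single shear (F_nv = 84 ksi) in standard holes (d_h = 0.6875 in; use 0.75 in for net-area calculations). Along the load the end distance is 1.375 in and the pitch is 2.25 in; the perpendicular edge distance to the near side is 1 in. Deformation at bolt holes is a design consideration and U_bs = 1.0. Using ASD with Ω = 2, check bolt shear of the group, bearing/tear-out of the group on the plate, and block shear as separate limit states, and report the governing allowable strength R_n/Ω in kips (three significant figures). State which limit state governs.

Bolt shear: A_b = π·0.625²/4 = 0.3068 in²; R_n = 84 × 0.3068 × 2 × 1 = 51.54 kips → 51.54 / 2 = 25.8 kips.
Bearing: edge l_c = 1.031, r_n = 35.89 kips; interior l_c = 1.562, r_n = 43.5 kips; R_n = 35.89 + 1·43.5 = 79.39 kips → 39.7 kips.
Block shear: A_gv = 1.812, A_nv = 1.25, A_nt = 0.3125 in²; R_n = min(0.6F_uA_nv, 0.6F_yA_gv) + U_bs·F_u·A_nt = 57.27 kips → 28.6 kips.
Bolt shear governs: 25.8 kips.

25.8 kips (bolt shear governs)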